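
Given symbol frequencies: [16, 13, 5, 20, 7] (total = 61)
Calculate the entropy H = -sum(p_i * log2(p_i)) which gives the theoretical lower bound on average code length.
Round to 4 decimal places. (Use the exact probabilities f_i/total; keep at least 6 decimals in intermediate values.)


Per-symbol terms -p_i * log2(p_i) with p_i = f_i/61:
  p = 16/61 = 0.262295: log2(p) = -1.930737, -p*log2(p) = 0.506423
  p = 13/61 = 0.213115: log2(p) = -2.230298, -p*log2(p) = 0.475309
  p = 5/61 = 0.081967: log2(p) = -3.608809, -p*log2(p) = 0.295804
  p = 20/61 = 0.327869: log2(p) = -1.608809, -p*log2(p) = 0.527478
  p = 7/61 = 0.114754: log2(p) = -3.123382, -p*log2(p) = 0.358421
H = 0.506423 + 0.475309 + 0.295804 + 0.527478 + 0.358421 = 2.163435

H = 2.1634 bits/symbol


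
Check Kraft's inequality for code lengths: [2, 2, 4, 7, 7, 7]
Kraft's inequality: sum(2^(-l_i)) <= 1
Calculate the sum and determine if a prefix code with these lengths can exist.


Sum = 2^(-2) + 2^(-2) + 2^(-4) + 2^(-7) + 2^(-7) + 2^(-7)
    = 0.25 + 0.25 + 0.0625 + 0.0078125 + 0.0078125 + 0.0078125
    = 75/128 = 0.5859375
Since 0.5859375 <= 1, Kraft's inequality IS satisfied.
A prefix code with these lengths CAN exist.

Kraft sum = 0.5859375. Satisfied.


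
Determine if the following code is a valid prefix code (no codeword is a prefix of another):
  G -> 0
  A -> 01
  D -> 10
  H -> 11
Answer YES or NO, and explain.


Checking each pair (does one codeword prefix another?):
  G='0' vs A='01': prefix -- VIOLATION

NO -- this is NOT a valid prefix code. G (0) is a prefix of A (01).


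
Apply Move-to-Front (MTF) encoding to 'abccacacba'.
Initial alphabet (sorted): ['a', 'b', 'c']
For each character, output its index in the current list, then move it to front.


MTF encoding:
'a': index 0 in ['a', 'b', 'c'] -> ['a', 'b', 'c']
'b': index 1 in ['a', 'b', 'c'] -> ['b', 'a', 'c']
'c': index 2 in ['b', 'a', 'c'] -> ['c', 'b', 'a']
'c': index 0 in ['c', 'b', 'a'] -> ['c', 'b', 'a']
'a': index 2 in ['c', 'b', 'a'] -> ['a', 'c', 'b']
'c': index 1 in ['a', 'c', 'b'] -> ['c', 'a', 'b']
'a': index 1 in ['c', 'a', 'b'] -> ['a', 'c', 'b']
'c': index 1 in ['a', 'c', 'b'] -> ['c', 'a', 'b']
'b': index 2 in ['c', 'a', 'b'] -> ['b', 'c', 'a']
'a': index 2 in ['b', 'c', 'a'] -> ['a', 'b', 'c']


Output: [0, 1, 2, 0, 2, 1, 1, 1, 2, 2]


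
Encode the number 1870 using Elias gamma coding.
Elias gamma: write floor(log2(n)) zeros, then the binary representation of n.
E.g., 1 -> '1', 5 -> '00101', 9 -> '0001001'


num_bits = floor(log2(1870)) + 1 = 11
leading_zeros = num_bits - 1 = 10
binary(1870) = 11101001110

Elias gamma(1870) = '0000000000' + '11101001110' = 000000000011101001110 (21 bits)


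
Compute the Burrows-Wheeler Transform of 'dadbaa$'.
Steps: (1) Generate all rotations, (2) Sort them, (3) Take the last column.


Rotations (sorted):
  0: $dadbaa -> last char: a
  1: a$dadba -> last char: a
  2: aa$dadb -> last char: b
  3: adbaa$d -> last char: d
  4: baa$dad -> last char: d
  5: dadbaa$ -> last char: $
  6: dbaa$da -> last char: a


BWT = aabdd$a


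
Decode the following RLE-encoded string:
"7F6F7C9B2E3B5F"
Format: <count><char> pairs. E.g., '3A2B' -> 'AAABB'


Expanding each <count><char> pair:
  7F -> 'FFFFFFF'
  6F -> 'FFFFFF'
  7C -> 'CCCCCCC'
  9B -> 'BBBBBBBBB'
  2E -> 'EE'
  3B -> 'BBB'
  5F -> 'FFFFF'

Decoded = FFFFFFFFFFFFFCCCCCCCBBBBBBBBBEEBBBFFFFF


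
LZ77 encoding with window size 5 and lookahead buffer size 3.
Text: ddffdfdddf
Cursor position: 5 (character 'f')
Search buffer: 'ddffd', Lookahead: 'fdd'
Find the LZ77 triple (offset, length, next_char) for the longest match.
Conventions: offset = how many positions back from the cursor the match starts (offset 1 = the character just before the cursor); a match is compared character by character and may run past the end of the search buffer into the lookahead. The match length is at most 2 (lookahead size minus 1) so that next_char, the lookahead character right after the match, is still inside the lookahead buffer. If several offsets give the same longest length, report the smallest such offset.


Try each offset into the search buffer:
  offset=1 (pos 4, char 'd'): match length 0
  offset=2 (pos 3, char 'f'): match length 2
  offset=3 (pos 2, char 'f'): match length 1
  offset=4 (pos 1, char 'd'): match length 0
  offset=5 (pos 0, char 'd'): match length 0
Longest match has length 2 at offset 2.
next_char = character at position 5 + 2 = 7 -> 'd'

Best match: offset=2, length=2 (matching 'fd' starting at position 3)
LZ77 triple: (2, 2, 'd')


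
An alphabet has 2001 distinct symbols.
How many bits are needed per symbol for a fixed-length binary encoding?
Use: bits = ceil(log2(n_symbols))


log2(2001) = 10.9665
Bracket: 2^10 = 1024 < 2001 <= 2^11 = 2048
So ceil(log2(2001)) = 11

bits = ceil(log2(2001)) = ceil(10.9665) = 11 bits


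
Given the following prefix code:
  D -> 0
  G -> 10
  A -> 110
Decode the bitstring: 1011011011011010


Decoding step by step:
Bits 10 -> G
Bits 110 -> A
Bits 110 -> A
Bits 110 -> A
Bits 110 -> A
Bits 10 -> G


Decoded message: GAAAAG


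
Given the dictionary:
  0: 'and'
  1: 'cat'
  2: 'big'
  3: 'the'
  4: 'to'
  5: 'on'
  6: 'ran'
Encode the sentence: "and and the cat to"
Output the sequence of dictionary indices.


Look up each word in the dictionary:
  'and' -> 0
  'and' -> 0
  'the' -> 3
  'cat' -> 1
  'to' -> 4

Encoded: [0, 0, 3, 1, 4]


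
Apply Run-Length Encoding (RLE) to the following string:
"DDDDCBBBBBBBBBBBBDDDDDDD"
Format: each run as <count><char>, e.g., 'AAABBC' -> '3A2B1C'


Scanning runs left to right:
  i=0: run of 'D' x 4 -> '4D'
  i=4: run of 'C' x 1 -> '1C'
  i=5: run of 'B' x 12 -> '12B'
  i=17: run of 'D' x 7 -> '7D'

RLE = 4D1C12B7D


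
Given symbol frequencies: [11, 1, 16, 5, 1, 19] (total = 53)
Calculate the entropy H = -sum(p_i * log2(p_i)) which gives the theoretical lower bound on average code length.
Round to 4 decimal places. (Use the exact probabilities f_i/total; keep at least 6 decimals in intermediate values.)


Per-symbol terms -p_i * log2(p_i) with p_i = f_i/53:
  p = 11/53 = 0.207547: log2(p) = -2.268489, -p*log2(p) = 0.470818
  p = 1/53 = 0.018868: log2(p) = -5.727920, -p*log2(p) = 0.108074
  p = 16/53 = 0.301887: log2(p) = -1.727920, -p*log2(p) = 0.521636
  p = 5/53 = 0.094340: log2(p) = -3.405992, -p*log2(p) = 0.321320
  p = 1/53 = 0.018868: log2(p) = -5.727920, -p*log2(p) = 0.108074
  p = 19/53 = 0.358491: log2(p) = -1.479993, -p*log2(p) = 0.530564
H = 0.470818 + 0.108074 + 0.521636 + 0.321320 + 0.108074 + 0.530564 = 2.060486

H = 2.0605 bits/symbol


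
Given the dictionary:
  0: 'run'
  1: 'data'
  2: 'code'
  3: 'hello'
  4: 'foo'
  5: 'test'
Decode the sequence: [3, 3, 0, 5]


Look up each index in the dictionary:
  3 -> 'hello'
  3 -> 'hello'
  0 -> 'run'
  5 -> 'test'

Decoded: "hello hello run test"


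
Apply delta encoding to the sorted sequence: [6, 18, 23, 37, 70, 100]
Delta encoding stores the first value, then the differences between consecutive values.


First value: 6
Deltas:
  18 - 6 = 12
  23 - 18 = 5
  37 - 23 = 14
  70 - 37 = 33
  100 - 70 = 30


Delta encoded: [6, 12, 5, 14, 33, 30]


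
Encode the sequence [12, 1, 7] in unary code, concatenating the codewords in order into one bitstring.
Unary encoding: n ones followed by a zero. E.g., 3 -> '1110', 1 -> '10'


Encode each number as n ones followed by a terminating 0:
  12 -> 1111111111110 (13 bits)
  1 -> 10 (2 bits)
  7 -> 11111110 (8 bits)
Total length = 13 + 2 + 8 = 23 bits.

Unary([12, 1, 7]) = 11111111111101011111110 (23 bits)


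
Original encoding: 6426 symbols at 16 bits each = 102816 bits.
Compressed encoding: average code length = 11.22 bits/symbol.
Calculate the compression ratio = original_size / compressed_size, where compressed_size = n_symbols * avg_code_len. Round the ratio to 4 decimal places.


original_size = n_symbols * orig_bits = 6426 * 16 = 102816 bits
compressed_size = n_symbols * avg_code_len = 6426 * 11.22 = 72099.72 bits
ratio = original_size / compressed_size = 102816 / 72099.72 = 1.426

Compression ratio = 1.426


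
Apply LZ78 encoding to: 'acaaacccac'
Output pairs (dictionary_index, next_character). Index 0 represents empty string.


LZ78 encoding steps:
Dictionary: {0: ''}
Step 1: w='' (idx 0), next='a' -> output (0, 'a'), add 'a' as idx 1
Step 2: w='' (idx 0), next='c' -> output (0, 'c'), add 'c' as idx 2
Step 3: w='a' (idx 1), next='a' -> output (1, 'a'), add 'aa' as idx 3
Step 4: w='a' (idx 1), next='c' -> output (1, 'c'), add 'ac' as idx 4
Step 5: w='c' (idx 2), next='c' -> output (2, 'c'), add 'cc' as idx 5
Step 6: w='ac' (idx 4), end of input -> output (4, '')


Encoded: [(0, 'a'), (0, 'c'), (1, 'a'), (1, 'c'), (2, 'c'), (4, '')]


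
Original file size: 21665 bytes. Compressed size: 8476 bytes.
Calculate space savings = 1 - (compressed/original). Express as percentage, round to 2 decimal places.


ratio = compressed/original = 8476/21665 = 0.39123
savings = 1 - ratio = 1 - 0.39123 = 0.60877
as a percentage: 0.60877 * 100 = 60.88%

Space savings = 1 - 8476/21665 = 60.88%


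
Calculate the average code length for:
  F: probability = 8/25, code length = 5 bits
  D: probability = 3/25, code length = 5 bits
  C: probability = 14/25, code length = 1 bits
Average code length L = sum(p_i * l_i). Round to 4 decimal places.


Weighted contributions p_i * l_i:
  F: (8/25) * 5 = 40/25
  D: (3/25) * 5 = 15/25
  C: (14/25) * 1 = 14/25
Sum = (40 + 15 + 14)/25 = 69/25

L = 69/25 = 2.7600 bits/symbol


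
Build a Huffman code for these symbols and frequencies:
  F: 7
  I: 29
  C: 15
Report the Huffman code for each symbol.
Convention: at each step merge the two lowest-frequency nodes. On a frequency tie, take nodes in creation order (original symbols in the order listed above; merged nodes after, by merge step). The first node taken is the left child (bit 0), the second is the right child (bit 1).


Huffman tree construction:
Step 1: Merge F(7) + C(15) = 22
Step 2: Merge (F+C)(22) + I(29) = 51
Read each symbol's code off the tree from the root (left child = 0, right child = 1).

Codes:
  F: 00 (length 2)
  I: 1 (length 1)
  C: 01 (length 2)
Average code length: 73/51 = 1.4314 bits/symbol


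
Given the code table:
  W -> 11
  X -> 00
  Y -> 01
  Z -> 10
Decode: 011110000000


Decoding:
01 -> Y
11 -> W
10 -> Z
00 -> X
00 -> X
00 -> X


Result: YWZXXX


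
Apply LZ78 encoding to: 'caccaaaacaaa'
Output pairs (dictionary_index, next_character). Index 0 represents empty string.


LZ78 encoding steps:
Dictionary: {0: ''}
Step 1: w='' (idx 0), next='c' -> output (0, 'c'), add 'c' as idx 1
Step 2: w='' (idx 0), next='a' -> output (0, 'a'), add 'a' as idx 2
Step 3: w='c' (idx 1), next='c' -> output (1, 'c'), add 'cc' as idx 3
Step 4: w='a' (idx 2), next='a' -> output (2, 'a'), add 'aa' as idx 4
Step 5: w='aa' (idx 4), next='c' -> output (4, 'c'), add 'aac' as idx 5
Step 6: w='aa' (idx 4), next='a' -> output (4, 'a'), add 'aaa' as idx 6


Encoded: [(0, 'c'), (0, 'a'), (1, 'c'), (2, 'a'), (4, 'c'), (4, 'a')]


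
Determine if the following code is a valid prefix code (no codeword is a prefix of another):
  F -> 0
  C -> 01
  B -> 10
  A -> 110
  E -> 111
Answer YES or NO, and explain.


Checking each pair (does one codeword prefix another?):
  F='0' vs C='01': prefix -- VIOLATION

NO -- this is NOT a valid prefix code. F (0) is a prefix of C (01).


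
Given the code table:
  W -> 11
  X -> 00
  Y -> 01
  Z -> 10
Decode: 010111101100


Decoding:
01 -> Y
01 -> Y
11 -> W
10 -> Z
11 -> W
00 -> X


Result: YYWZWX


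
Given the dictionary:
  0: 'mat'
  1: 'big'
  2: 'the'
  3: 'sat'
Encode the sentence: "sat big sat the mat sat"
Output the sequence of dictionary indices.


Look up each word in the dictionary:
  'sat' -> 3
  'big' -> 1
  'sat' -> 3
  'the' -> 2
  'mat' -> 0
  'sat' -> 3

Encoded: [3, 1, 3, 2, 0, 3]


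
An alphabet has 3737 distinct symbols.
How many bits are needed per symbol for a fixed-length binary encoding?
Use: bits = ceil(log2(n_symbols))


log2(3737) = 11.8677
Bracket: 2^11 = 2048 < 3737 <= 2^12 = 4096
So ceil(log2(3737)) = 12

bits = ceil(log2(3737)) = ceil(11.8677) = 12 bits


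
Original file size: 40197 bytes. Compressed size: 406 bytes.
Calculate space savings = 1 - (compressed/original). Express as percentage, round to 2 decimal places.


ratio = compressed/original = 406/40197 = 0.0101
savings = 1 - ratio = 1 - 0.0101 = 0.9899
as a percentage: 0.9899 * 100 = 98.99%

Space savings = 1 - 406/40197 = 98.99%


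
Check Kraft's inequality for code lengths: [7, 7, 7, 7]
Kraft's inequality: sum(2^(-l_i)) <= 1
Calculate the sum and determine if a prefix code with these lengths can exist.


Sum = 2^(-7) + 2^(-7) + 2^(-7) + 2^(-7)
    = 0.0078125 + 0.0078125 + 0.0078125 + 0.0078125
    = 4/128 = 0.03125
Since 0.03125 <= 1, Kraft's inequality IS satisfied.
A prefix code with these lengths CAN exist.

Kraft sum = 0.03125. Satisfied.


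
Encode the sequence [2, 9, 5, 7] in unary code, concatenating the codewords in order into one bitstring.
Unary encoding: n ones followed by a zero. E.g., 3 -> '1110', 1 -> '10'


Encode each number as n ones followed by a terminating 0:
  2 -> 110 (3 bits)
  9 -> 1111111110 (10 bits)
  5 -> 111110 (6 bits)
  7 -> 11111110 (8 bits)
Total length = 3 + 10 + 6 + 8 = 27 bits.

Unary([2, 9, 5, 7]) = 110111111111011111011111110 (27 bits)


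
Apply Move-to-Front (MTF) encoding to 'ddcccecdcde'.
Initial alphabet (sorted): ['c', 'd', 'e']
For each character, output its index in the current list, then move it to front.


MTF encoding:
'd': index 1 in ['c', 'd', 'e'] -> ['d', 'c', 'e']
'd': index 0 in ['d', 'c', 'e'] -> ['d', 'c', 'e']
'c': index 1 in ['d', 'c', 'e'] -> ['c', 'd', 'e']
'c': index 0 in ['c', 'd', 'e'] -> ['c', 'd', 'e']
'c': index 0 in ['c', 'd', 'e'] -> ['c', 'd', 'e']
'e': index 2 in ['c', 'd', 'e'] -> ['e', 'c', 'd']
'c': index 1 in ['e', 'c', 'd'] -> ['c', 'e', 'd']
'd': index 2 in ['c', 'e', 'd'] -> ['d', 'c', 'e']
'c': index 1 in ['d', 'c', 'e'] -> ['c', 'd', 'e']
'd': index 1 in ['c', 'd', 'e'] -> ['d', 'c', 'e']
'e': index 2 in ['d', 'c', 'e'] -> ['e', 'd', 'c']


Output: [1, 0, 1, 0, 0, 2, 1, 2, 1, 1, 2]


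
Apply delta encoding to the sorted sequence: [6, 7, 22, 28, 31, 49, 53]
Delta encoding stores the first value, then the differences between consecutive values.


First value: 6
Deltas:
  7 - 6 = 1
  22 - 7 = 15
  28 - 22 = 6
  31 - 28 = 3
  49 - 31 = 18
  53 - 49 = 4


Delta encoded: [6, 1, 15, 6, 3, 18, 4]


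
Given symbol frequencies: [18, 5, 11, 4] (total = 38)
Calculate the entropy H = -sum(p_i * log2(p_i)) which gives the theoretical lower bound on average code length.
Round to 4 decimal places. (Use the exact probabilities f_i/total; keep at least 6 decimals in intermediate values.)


Per-symbol terms -p_i * log2(p_i) with p_i = f_i/38:
  p = 18/38 = 0.473684: log2(p) = -1.078003, -p*log2(p) = 0.510633
  p = 5/38 = 0.131579: log2(p) = -2.925999, -p*log2(p) = 0.385000
  p = 11/38 = 0.289474: log2(p) = -1.788496, -p*log2(p) = 0.517722
  p = 4/38 = 0.105263: log2(p) = -3.247928, -p*log2(p) = 0.341887
H = 0.510633 + 0.385000 + 0.517722 + 0.341887 = 1.755242

H = 1.7552 bits/symbol


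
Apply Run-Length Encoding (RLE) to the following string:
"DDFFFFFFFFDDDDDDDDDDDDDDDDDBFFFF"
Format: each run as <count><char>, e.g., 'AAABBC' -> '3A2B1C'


Scanning runs left to right:
  i=0: run of 'D' x 2 -> '2D'
  i=2: run of 'F' x 8 -> '8F'
  i=10: run of 'D' x 17 -> '17D'
  i=27: run of 'B' x 1 -> '1B'
  i=28: run of 'F' x 4 -> '4F'

RLE = 2D8F17D1B4F


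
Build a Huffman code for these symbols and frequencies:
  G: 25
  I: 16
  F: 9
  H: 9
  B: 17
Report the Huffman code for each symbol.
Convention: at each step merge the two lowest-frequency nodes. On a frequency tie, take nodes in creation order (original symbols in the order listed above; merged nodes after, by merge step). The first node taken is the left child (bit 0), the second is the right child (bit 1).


Huffman tree construction:
Step 1: Merge F(9) + H(9) = 18
Step 2: Merge I(16) + B(17) = 33
Step 3: Merge (F+H)(18) + G(25) = 43
Step 4: Merge (I+B)(33) + ((F+H)+G)(43) = 76
Read each symbol's code off the tree from the root (left child = 0, right child = 1).

Codes:
  G: 11 (length 2)
  I: 00 (length 2)
  F: 100 (length 3)
  H: 101 (length 3)
  B: 01 (length 2)
Average code length: 170/76 = 2.2368 bits/symbol


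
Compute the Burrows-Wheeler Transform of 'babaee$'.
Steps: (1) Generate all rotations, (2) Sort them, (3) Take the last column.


Rotations (sorted):
  0: $babaee -> last char: e
  1: abaee$b -> last char: b
  2: aee$bab -> last char: b
  3: babaee$ -> last char: $
  4: baee$ba -> last char: a
  5: e$babae -> last char: e
  6: ee$baba -> last char: a


BWT = ebb$aea


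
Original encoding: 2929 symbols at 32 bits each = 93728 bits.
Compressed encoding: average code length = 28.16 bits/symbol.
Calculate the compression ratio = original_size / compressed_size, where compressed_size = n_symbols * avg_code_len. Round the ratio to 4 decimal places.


original_size = n_symbols * orig_bits = 2929 * 32 = 93728 bits
compressed_size = n_symbols * avg_code_len = 2929 * 28.16 = 82480.64 bits
ratio = original_size / compressed_size = 93728 / 82480.64 = 1.1364

Compression ratio = 1.1364


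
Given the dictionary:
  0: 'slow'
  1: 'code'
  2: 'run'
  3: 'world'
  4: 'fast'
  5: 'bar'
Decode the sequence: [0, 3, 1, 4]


Look up each index in the dictionary:
  0 -> 'slow'
  3 -> 'world'
  1 -> 'code'
  4 -> 'fast'

Decoded: "slow world code fast"


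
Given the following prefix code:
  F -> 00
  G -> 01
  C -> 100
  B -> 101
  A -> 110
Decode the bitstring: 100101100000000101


Decoding step by step:
Bits 100 -> C
Bits 101 -> B
Bits 100 -> C
Bits 00 -> F
Bits 00 -> F
Bits 00 -> F
Bits 101 -> B


Decoded message: CBCFFFB


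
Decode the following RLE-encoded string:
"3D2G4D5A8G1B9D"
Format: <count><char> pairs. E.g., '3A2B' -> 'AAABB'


Expanding each <count><char> pair:
  3D -> 'DDD'
  2G -> 'GG'
  4D -> 'DDDD'
  5A -> 'AAAAA'
  8G -> 'GGGGGGGG'
  1B -> 'B'
  9D -> 'DDDDDDDDD'

Decoded = DDDGGDDDDAAAAAGGGGGGGGBDDDDDDDDD


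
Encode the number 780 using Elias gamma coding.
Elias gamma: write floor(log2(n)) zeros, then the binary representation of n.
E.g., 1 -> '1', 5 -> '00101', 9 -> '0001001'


num_bits = floor(log2(780)) + 1 = 10
leading_zeros = num_bits - 1 = 9
binary(780) = 1100001100

Elias gamma(780) = '000000000' + '1100001100' = 0000000001100001100 (19 bits)


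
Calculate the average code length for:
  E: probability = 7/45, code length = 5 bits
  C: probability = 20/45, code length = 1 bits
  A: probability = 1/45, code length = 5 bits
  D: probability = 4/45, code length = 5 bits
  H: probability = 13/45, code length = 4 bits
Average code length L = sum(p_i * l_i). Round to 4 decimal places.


Weighted contributions p_i * l_i:
  E: (7/45) * 5 = 35/45
  C: (20/45) * 1 = 20/45
  A: (1/45) * 5 = 5/45
  D: (4/45) * 5 = 20/45
  H: (13/45) * 4 = 52/45
Sum = (35 + 20 + 5 + 20 + 52)/45 = 132/45

L = 132/45 = 2.9333 bits/symbol


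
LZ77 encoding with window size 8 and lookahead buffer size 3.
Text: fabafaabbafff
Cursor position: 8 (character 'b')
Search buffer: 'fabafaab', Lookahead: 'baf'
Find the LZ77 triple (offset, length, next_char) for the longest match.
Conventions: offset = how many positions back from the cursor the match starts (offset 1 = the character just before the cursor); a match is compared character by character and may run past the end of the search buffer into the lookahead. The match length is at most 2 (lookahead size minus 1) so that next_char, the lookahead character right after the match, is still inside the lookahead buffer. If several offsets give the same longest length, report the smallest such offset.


Try each offset into the search buffer:
  offset=1 (pos 7, char 'b'): match length 1
  offset=2 (pos 6, char 'a'): match length 0
  offset=3 (pos 5, char 'a'): match length 0
  offset=4 (pos 4, char 'f'): match length 0
  offset=5 (pos 3, char 'a'): match length 0
  offset=6 (pos 2, char 'b'): match length 2
  offset=7 (pos 1, char 'a'): match length 0
  offset=8 (pos 0, char 'f'): match length 0
Longest match has length 2 at offset 6.
next_char = character at position 8 + 2 = 10 -> 'f'

Best match: offset=6, length=2 (matching 'ba' starting at position 2)
LZ77 triple: (6, 2, 'f')


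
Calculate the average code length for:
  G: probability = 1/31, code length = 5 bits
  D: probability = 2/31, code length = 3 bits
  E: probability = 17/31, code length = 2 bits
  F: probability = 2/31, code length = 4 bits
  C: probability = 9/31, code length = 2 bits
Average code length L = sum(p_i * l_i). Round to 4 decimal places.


Weighted contributions p_i * l_i:
  G: (1/31) * 5 = 5/31
  D: (2/31) * 3 = 6/31
  E: (17/31) * 2 = 34/31
  F: (2/31) * 4 = 8/31
  C: (9/31) * 2 = 18/31
Sum = (5 + 6 + 34 + 8 + 18)/31 = 71/31

L = 71/31 = 2.2903 bits/symbol


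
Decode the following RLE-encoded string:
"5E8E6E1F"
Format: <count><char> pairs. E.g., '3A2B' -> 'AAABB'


Expanding each <count><char> pair:
  5E -> 'EEEEE'
  8E -> 'EEEEEEEE'
  6E -> 'EEEEEE'
  1F -> 'F'

Decoded = EEEEEEEEEEEEEEEEEEEF


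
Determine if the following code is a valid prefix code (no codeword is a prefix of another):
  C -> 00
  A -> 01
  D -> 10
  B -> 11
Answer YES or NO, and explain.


Checking each pair (does one codeword prefix another?):
  C='00' vs A='01': no prefix
  C='00' vs D='10': no prefix
  C='00' vs B='11': no prefix
  A='01' vs C='00': no prefix
  A='01' vs D='10': no prefix
  A='01' vs B='11': no prefix
  D='10' vs C='00': no prefix
  D='10' vs A='01': no prefix
  D='10' vs B='11': no prefix
  B='11' vs C='00': no prefix
  B='11' vs A='01': no prefix
  B='11' vs D='10': no prefix
No violation found over all pairs.

YES -- this is a valid prefix code. No codeword is a prefix of any other codeword.


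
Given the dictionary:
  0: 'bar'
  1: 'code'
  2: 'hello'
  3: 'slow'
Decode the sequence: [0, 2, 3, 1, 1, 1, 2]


Look up each index in the dictionary:
  0 -> 'bar'
  2 -> 'hello'
  3 -> 'slow'
  1 -> 'code'
  1 -> 'code'
  1 -> 'code'
  2 -> 'hello'

Decoded: "bar hello slow code code code hello"


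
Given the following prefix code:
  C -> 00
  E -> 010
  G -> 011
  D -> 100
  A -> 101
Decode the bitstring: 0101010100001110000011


Decoding step by step:
Bits 010 -> E
Bits 101 -> A
Bits 010 -> E
Bits 00 -> C
Bits 011 -> G
Bits 100 -> D
Bits 00 -> C
Bits 011 -> G


Decoded message: EAECGDCG


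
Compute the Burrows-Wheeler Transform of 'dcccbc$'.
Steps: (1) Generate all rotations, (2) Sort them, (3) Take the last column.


Rotations (sorted):
  0: $dcccbc -> last char: c
  1: bc$dccc -> last char: c
  2: c$dcccb -> last char: b
  3: cbc$dcc -> last char: c
  4: ccbc$dc -> last char: c
  5: cccbc$d -> last char: d
  6: dcccbc$ -> last char: $


BWT = ccbccd$


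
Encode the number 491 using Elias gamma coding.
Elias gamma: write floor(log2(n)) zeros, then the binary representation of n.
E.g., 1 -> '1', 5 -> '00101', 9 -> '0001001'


num_bits = floor(log2(491)) + 1 = 9
leading_zeros = num_bits - 1 = 8
binary(491) = 111101011

Elias gamma(491) = '00000000' + '111101011' = 00000000111101011 (17 bits)


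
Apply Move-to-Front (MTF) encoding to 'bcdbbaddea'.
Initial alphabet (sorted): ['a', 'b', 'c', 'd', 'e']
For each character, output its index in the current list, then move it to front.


MTF encoding:
'b': index 1 in ['a', 'b', 'c', 'd', 'e'] -> ['b', 'a', 'c', 'd', 'e']
'c': index 2 in ['b', 'a', 'c', 'd', 'e'] -> ['c', 'b', 'a', 'd', 'e']
'd': index 3 in ['c', 'b', 'a', 'd', 'e'] -> ['d', 'c', 'b', 'a', 'e']
'b': index 2 in ['d', 'c', 'b', 'a', 'e'] -> ['b', 'd', 'c', 'a', 'e']
'b': index 0 in ['b', 'd', 'c', 'a', 'e'] -> ['b', 'd', 'c', 'a', 'e']
'a': index 3 in ['b', 'd', 'c', 'a', 'e'] -> ['a', 'b', 'd', 'c', 'e']
'd': index 2 in ['a', 'b', 'd', 'c', 'e'] -> ['d', 'a', 'b', 'c', 'e']
'd': index 0 in ['d', 'a', 'b', 'c', 'e'] -> ['d', 'a', 'b', 'c', 'e']
'e': index 4 in ['d', 'a', 'b', 'c', 'e'] -> ['e', 'd', 'a', 'b', 'c']
'a': index 2 in ['e', 'd', 'a', 'b', 'c'] -> ['a', 'e', 'd', 'b', 'c']


Output: [1, 2, 3, 2, 0, 3, 2, 0, 4, 2]


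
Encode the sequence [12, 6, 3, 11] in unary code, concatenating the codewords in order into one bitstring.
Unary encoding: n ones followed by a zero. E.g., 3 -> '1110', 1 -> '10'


Encode each number as n ones followed by a terminating 0:
  12 -> 1111111111110 (13 bits)
  6 -> 1111110 (7 bits)
  3 -> 1110 (4 bits)
  11 -> 111111111110 (12 bits)
Total length = 13 + 7 + 4 + 12 = 36 bits.

Unary([12, 6, 3, 11]) = 111111111111011111101110111111111110 (36 bits)


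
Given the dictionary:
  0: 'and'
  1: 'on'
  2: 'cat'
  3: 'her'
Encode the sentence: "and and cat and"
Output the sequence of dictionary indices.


Look up each word in the dictionary:
  'and' -> 0
  'and' -> 0
  'cat' -> 2
  'and' -> 0

Encoded: [0, 0, 2, 0]


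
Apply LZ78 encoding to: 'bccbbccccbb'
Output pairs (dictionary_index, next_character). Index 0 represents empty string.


LZ78 encoding steps:
Dictionary: {0: ''}
Step 1: w='' (idx 0), next='b' -> output (0, 'b'), add 'b' as idx 1
Step 2: w='' (idx 0), next='c' -> output (0, 'c'), add 'c' as idx 2
Step 3: w='c' (idx 2), next='b' -> output (2, 'b'), add 'cb' as idx 3
Step 4: w='b' (idx 1), next='c' -> output (1, 'c'), add 'bc' as idx 4
Step 5: w='c' (idx 2), next='c' -> output (2, 'c'), add 'cc' as idx 5
Step 6: w='cb' (idx 3), next='b' -> output (3, 'b'), add 'cbb' as idx 6


Encoded: [(0, 'b'), (0, 'c'), (2, 'b'), (1, 'c'), (2, 'c'), (3, 'b')]


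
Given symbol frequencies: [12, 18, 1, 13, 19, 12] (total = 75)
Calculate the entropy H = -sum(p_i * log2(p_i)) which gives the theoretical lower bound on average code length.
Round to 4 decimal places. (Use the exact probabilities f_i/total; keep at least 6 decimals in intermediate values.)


Per-symbol terms -p_i * log2(p_i) with p_i = f_i/75:
  p = 12/75 = 0.160000: log2(p) = -2.643856, -p*log2(p) = 0.423017
  p = 18/75 = 0.240000: log2(p) = -2.058894, -p*log2(p) = 0.494134
  p = 1/75 = 0.013333: log2(p) = -6.228819, -p*log2(p) = 0.083051
  p = 13/75 = 0.173333: log2(p) = -2.528379, -p*log2(p) = 0.438252
  p = 19/75 = 0.253333: log2(p) = -1.980891, -p*log2(p) = 0.501826
  p = 12/75 = 0.160000: log2(p) = -2.643856, -p*log2(p) = 0.423017
H = 0.423017 + 0.494134 + 0.083051 + 0.438252 + 0.501826 + 0.423017 = 2.363297

H = 2.3633 bits/symbol


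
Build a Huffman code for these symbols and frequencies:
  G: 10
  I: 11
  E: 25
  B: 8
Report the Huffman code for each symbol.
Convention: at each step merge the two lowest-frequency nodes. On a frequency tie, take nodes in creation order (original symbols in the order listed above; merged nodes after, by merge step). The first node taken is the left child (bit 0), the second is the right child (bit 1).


Huffman tree construction:
Step 1: Merge B(8) + G(10) = 18
Step 2: Merge I(11) + (B+G)(18) = 29
Step 3: Merge E(25) + (I+(B+G))(29) = 54
Read each symbol's code off the tree from the root (left child = 0, right child = 1).

Codes:
  G: 111 (length 3)
  I: 10 (length 2)
  E: 0 (length 1)
  B: 110 (length 3)
Average code length: 101/54 = 1.8704 bits/symbol


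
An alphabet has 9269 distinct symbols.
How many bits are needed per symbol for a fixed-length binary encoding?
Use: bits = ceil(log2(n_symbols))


log2(9269) = 13.1782
Bracket: 2^13 = 8192 < 9269 <= 2^14 = 16384
So ceil(log2(9269)) = 14

bits = ceil(log2(9269)) = ceil(13.1782) = 14 bits


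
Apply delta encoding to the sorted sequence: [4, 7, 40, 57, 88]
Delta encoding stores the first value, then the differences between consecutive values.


First value: 4
Deltas:
  7 - 4 = 3
  40 - 7 = 33
  57 - 40 = 17
  88 - 57 = 31


Delta encoded: [4, 3, 33, 17, 31]


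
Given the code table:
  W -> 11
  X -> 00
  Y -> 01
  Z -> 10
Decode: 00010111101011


Decoding:
00 -> X
01 -> Y
01 -> Y
11 -> W
10 -> Z
10 -> Z
11 -> W


Result: XYYWZZW


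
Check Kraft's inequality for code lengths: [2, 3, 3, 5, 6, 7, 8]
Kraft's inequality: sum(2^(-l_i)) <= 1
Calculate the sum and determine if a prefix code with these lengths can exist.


Sum = 2^(-2) + 2^(-3) + 2^(-3) + 2^(-5) + 2^(-6) + 2^(-7) + 2^(-8)
    = 0.25 + 0.125 + 0.125 + 0.03125 + 0.015625 + 0.0078125 + 0.00390625
    = 143/256 = 0.55859375
Since 0.55859375 <= 1, Kraft's inequality IS satisfied.
A prefix code with these lengths CAN exist.

Kraft sum = 0.55859375. Satisfied.


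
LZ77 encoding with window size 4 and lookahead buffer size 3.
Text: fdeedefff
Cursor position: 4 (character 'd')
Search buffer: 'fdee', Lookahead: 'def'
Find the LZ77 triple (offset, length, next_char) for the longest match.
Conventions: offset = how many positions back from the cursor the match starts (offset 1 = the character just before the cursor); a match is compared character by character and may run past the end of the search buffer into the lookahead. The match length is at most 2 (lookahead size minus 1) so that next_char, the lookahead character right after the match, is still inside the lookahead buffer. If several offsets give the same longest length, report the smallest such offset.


Try each offset into the search buffer:
  offset=1 (pos 3, char 'e'): match length 0
  offset=2 (pos 2, char 'e'): match length 0
  offset=3 (pos 1, char 'd'): match length 2
  offset=4 (pos 0, char 'f'): match length 0
Longest match has length 2 at offset 3.
next_char = character at position 4 + 2 = 6 -> 'f'

Best match: offset=3, length=2 (matching 'de' starting at position 1)
LZ77 triple: (3, 2, 'f')


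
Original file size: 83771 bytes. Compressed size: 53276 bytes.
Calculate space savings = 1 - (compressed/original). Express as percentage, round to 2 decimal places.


ratio = compressed/original = 53276/83771 = 0.635972
savings = 1 - ratio = 1 - 0.635972 = 0.364028
as a percentage: 0.364028 * 100 = 36.4%

Space savings = 1 - 53276/83771 = 36.4%


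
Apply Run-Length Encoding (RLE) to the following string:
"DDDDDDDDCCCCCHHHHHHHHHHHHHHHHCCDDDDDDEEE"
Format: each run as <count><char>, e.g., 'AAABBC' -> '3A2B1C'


Scanning runs left to right:
  i=0: run of 'D' x 8 -> '8D'
  i=8: run of 'C' x 5 -> '5C'
  i=13: run of 'H' x 16 -> '16H'
  i=29: run of 'C' x 2 -> '2C'
  i=31: run of 'D' x 6 -> '6D'
  i=37: run of 'E' x 3 -> '3E'

RLE = 8D5C16H2C6D3E


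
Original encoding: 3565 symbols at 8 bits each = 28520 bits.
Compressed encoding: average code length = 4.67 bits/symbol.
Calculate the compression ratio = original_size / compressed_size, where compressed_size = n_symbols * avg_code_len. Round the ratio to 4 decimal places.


original_size = n_symbols * orig_bits = 3565 * 8 = 28520 bits
compressed_size = n_symbols * avg_code_len = 3565 * 4.67 = 16648.55 bits
ratio = original_size / compressed_size = 28520 / 16648.55 = 1.7131

Compression ratio = 1.7131


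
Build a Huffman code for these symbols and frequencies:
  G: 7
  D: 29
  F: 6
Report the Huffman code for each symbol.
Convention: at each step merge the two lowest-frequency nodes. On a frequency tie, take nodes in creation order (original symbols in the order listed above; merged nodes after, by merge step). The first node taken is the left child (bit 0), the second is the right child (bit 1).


Huffman tree construction:
Step 1: Merge F(6) + G(7) = 13
Step 2: Merge (F+G)(13) + D(29) = 42
Read each symbol's code off the tree from the root (left child = 0, right child = 1).

Codes:
  G: 01 (length 2)
  D: 1 (length 1)
  F: 00 (length 2)
Average code length: 55/42 = 1.3095 bits/symbol


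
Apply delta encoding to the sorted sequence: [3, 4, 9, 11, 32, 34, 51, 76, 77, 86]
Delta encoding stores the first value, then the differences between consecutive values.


First value: 3
Deltas:
  4 - 3 = 1
  9 - 4 = 5
  11 - 9 = 2
  32 - 11 = 21
  34 - 32 = 2
  51 - 34 = 17
  76 - 51 = 25
  77 - 76 = 1
  86 - 77 = 9


Delta encoded: [3, 1, 5, 2, 21, 2, 17, 25, 1, 9]


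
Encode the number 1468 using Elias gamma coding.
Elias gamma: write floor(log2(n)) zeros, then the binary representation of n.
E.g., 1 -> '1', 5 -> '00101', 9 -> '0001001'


num_bits = floor(log2(1468)) + 1 = 11
leading_zeros = num_bits - 1 = 10
binary(1468) = 10110111100

Elias gamma(1468) = '0000000000' + '10110111100' = 000000000010110111100 (21 bits)


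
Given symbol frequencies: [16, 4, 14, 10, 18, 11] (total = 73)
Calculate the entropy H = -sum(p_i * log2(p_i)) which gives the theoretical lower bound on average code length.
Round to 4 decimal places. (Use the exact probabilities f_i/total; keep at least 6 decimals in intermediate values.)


Per-symbol terms -p_i * log2(p_i) with p_i = f_i/73:
  p = 16/73 = 0.219178: log2(p) = -2.189825, -p*log2(p) = 0.479962
  p = 4/73 = 0.054795: log2(p) = -4.189825, -p*log2(p) = 0.229579
  p = 14/73 = 0.191781: log2(p) = -2.382470, -p*log2(p) = 0.456912
  p = 10/73 = 0.136986: log2(p) = -2.867896, -p*log2(p) = 0.392863
  p = 18/73 = 0.246575: log2(p) = -2.019900, -p*log2(p) = 0.498057
  p = 11/73 = 0.150685: log2(p) = -2.730393, -p*log2(p) = 0.411429
H = 0.479962 + 0.229579 + 0.456912 + 0.392863 + 0.498057 + 0.411429 = 2.468802

H = 2.4688 bits/symbol


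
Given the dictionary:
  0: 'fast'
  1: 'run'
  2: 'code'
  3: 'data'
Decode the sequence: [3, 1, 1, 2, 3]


Look up each index in the dictionary:
  3 -> 'data'
  1 -> 'run'
  1 -> 'run'
  2 -> 'code'
  3 -> 'data'

Decoded: "data run run code data"


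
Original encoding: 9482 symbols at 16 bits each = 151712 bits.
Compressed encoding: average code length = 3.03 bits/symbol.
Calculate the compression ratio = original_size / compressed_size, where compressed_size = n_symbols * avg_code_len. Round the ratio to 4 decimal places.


original_size = n_symbols * orig_bits = 9482 * 16 = 151712 bits
compressed_size = n_symbols * avg_code_len = 9482 * 3.03 = 28730.46 bits
ratio = original_size / compressed_size = 151712 / 28730.46 = 5.2805

Compression ratio = 5.2805


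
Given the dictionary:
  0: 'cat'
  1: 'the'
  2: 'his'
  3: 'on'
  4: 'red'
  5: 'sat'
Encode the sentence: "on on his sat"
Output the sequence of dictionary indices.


Look up each word in the dictionary:
  'on' -> 3
  'on' -> 3
  'his' -> 2
  'sat' -> 5

Encoded: [3, 3, 2, 5]


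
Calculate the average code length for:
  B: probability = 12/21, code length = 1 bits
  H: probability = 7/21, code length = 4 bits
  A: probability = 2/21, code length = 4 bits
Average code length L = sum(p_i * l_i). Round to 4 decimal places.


Weighted contributions p_i * l_i:
  B: (12/21) * 1 = 12/21
  H: (7/21) * 4 = 28/21
  A: (2/21) * 4 = 8/21
Sum = (12 + 28 + 8)/21 = 48/21

L = 48/21 = 2.2857 bits/symbol


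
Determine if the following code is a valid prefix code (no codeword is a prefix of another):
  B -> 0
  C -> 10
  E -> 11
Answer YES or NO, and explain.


Checking each pair (does one codeword prefix another?):
  B='0' vs C='10': no prefix
  B='0' vs E='11': no prefix
  C='10' vs B='0': no prefix
  C='10' vs E='11': no prefix
  E='11' vs B='0': no prefix
  E='11' vs C='10': no prefix
No violation found over all pairs.

YES -- this is a valid prefix code. No codeword is a prefix of any other codeword.


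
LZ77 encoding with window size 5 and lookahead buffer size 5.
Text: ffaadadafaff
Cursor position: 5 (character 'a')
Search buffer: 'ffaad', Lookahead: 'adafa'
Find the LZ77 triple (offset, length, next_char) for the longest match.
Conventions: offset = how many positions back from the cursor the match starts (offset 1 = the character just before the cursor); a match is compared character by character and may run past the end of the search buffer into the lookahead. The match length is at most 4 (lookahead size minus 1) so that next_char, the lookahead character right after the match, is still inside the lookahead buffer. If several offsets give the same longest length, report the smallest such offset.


Try each offset into the search buffer:
  offset=1 (pos 4, char 'd'): match length 0
  offset=2 (pos 3, char 'a'): match length 3
  offset=3 (pos 2, char 'a'): match length 1
  offset=4 (pos 1, char 'f'): match length 0
  offset=5 (pos 0, char 'f'): match length 0
Longest match has length 3 at offset 2.
next_char = character at position 5 + 3 = 8 -> 'f'

Best match: offset=2, length=3 (matching 'ada' starting at position 3)
LZ77 triple: (2, 3, 'f')


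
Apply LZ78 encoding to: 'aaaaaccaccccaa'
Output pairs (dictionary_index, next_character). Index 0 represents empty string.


LZ78 encoding steps:
Dictionary: {0: ''}
Step 1: w='' (idx 0), next='a' -> output (0, 'a'), add 'a' as idx 1
Step 2: w='a' (idx 1), next='a' -> output (1, 'a'), add 'aa' as idx 2
Step 3: w='aa' (idx 2), next='c' -> output (2, 'c'), add 'aac' as idx 3
Step 4: w='' (idx 0), next='c' -> output (0, 'c'), add 'c' as idx 4
Step 5: w='a' (idx 1), next='c' -> output (1, 'c'), add 'ac' as idx 5
Step 6: w='c' (idx 4), next='c' -> output (4, 'c'), add 'cc' as idx 6
Step 7: w='c' (idx 4), next='a' -> output (4, 'a'), add 'ca' as idx 7
Step 8: w='a' (idx 1), end of input -> output (1, '')


Encoded: [(0, 'a'), (1, 'a'), (2, 'c'), (0, 'c'), (1, 'c'), (4, 'c'), (4, 'a'), (1, '')]


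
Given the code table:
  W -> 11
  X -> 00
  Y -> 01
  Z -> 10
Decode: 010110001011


Decoding:
01 -> Y
01 -> Y
10 -> Z
00 -> X
10 -> Z
11 -> W


Result: YYZXZW


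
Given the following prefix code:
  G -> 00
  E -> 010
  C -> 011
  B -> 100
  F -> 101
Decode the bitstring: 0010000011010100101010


Decoding step by step:
Bits 00 -> G
Bits 100 -> B
Bits 00 -> G
Bits 011 -> C
Bits 010 -> E
Bits 100 -> B
Bits 101 -> F
Bits 010 -> E


Decoded message: GBGCEBFE


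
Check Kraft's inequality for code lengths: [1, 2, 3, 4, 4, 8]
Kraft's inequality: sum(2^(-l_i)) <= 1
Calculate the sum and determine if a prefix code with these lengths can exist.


Sum = 2^(-1) + 2^(-2) + 2^(-3) + 2^(-4) + 2^(-4) + 2^(-8)
    = 0.5 + 0.25 + 0.125 + 0.0625 + 0.0625 + 0.00390625
    = 257/256 = 1.00390625
Since 1.00390625 > 1, Kraft's inequality is NOT satisfied.
A prefix code with these lengths CANNOT exist.

Kraft sum = 1.00390625. Not satisfied.


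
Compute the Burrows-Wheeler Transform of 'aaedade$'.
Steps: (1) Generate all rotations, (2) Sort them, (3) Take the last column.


Rotations (sorted):
  0: $aaedade -> last char: e
  1: aaedade$ -> last char: $
  2: ade$aaed -> last char: d
  3: aedade$a -> last char: a
  4: dade$aae -> last char: e
  5: de$aaeda -> last char: a
  6: e$aaedad -> last char: d
  7: edade$aa -> last char: a


BWT = e$daeada


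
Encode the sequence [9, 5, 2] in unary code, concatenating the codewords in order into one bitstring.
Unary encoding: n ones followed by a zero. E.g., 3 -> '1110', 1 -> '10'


Encode each number as n ones followed by a terminating 0:
  9 -> 1111111110 (10 bits)
  5 -> 111110 (6 bits)
  2 -> 110 (3 bits)
Total length = 10 + 6 + 3 = 19 bits.

Unary([9, 5, 2]) = 1111111110111110110 (19 bits)


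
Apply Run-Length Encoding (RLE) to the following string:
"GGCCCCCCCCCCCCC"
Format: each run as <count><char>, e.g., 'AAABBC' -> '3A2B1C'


Scanning runs left to right:
  i=0: run of 'G' x 2 -> '2G'
  i=2: run of 'C' x 13 -> '13C'

RLE = 2G13C


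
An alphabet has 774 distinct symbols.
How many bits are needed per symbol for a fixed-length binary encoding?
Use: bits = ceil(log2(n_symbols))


log2(774) = 9.5962
Bracket: 2^9 = 512 < 774 <= 2^10 = 1024
So ceil(log2(774)) = 10

bits = ceil(log2(774)) = ceil(9.5962) = 10 bits


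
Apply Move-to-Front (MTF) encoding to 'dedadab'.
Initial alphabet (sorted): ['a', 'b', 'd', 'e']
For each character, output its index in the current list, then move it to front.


MTF encoding:
'd': index 2 in ['a', 'b', 'd', 'e'] -> ['d', 'a', 'b', 'e']
'e': index 3 in ['d', 'a', 'b', 'e'] -> ['e', 'd', 'a', 'b']
'd': index 1 in ['e', 'd', 'a', 'b'] -> ['d', 'e', 'a', 'b']
'a': index 2 in ['d', 'e', 'a', 'b'] -> ['a', 'd', 'e', 'b']
'd': index 1 in ['a', 'd', 'e', 'b'] -> ['d', 'a', 'e', 'b']
'a': index 1 in ['d', 'a', 'e', 'b'] -> ['a', 'd', 'e', 'b']
'b': index 3 in ['a', 'd', 'e', 'b'] -> ['b', 'a', 'd', 'e']


Output: [2, 3, 1, 2, 1, 1, 3]
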